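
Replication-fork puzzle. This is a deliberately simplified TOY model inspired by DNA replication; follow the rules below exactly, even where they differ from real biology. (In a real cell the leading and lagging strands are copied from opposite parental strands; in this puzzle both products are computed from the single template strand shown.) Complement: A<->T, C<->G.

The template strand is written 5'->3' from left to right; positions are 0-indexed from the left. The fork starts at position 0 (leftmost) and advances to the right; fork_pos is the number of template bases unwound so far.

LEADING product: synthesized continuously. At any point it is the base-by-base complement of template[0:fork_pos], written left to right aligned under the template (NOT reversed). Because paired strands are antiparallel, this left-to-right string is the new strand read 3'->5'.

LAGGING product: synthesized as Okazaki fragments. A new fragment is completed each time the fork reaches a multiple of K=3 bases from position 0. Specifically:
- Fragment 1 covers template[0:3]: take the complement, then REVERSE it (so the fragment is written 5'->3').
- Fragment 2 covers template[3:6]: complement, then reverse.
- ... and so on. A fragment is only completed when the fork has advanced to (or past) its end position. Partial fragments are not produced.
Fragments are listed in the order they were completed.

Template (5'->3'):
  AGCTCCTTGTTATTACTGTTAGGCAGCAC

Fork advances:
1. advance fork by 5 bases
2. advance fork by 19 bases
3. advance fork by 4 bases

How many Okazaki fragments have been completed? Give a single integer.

Answer: 9

Derivation:
Step 1: advance 5 -> fork_pos = 0 + 5 = 5. Reached multiple(s) of 3: 3 -> fragment 1 completed (1 total).
Step 2: advance 19 -> fork_pos = 5 + 19 = 24. Reached multiple(s) of 3: 6, 9, 12, 15, 18, 21, 24 -> fragments 2-8 completed (8 total).
Step 3: advance 4 -> fork_pos = 24 + 4 = 28. Reached multiple(s) of 3: 27 -> fragment 9 completed (9 total).
Check: final fork_pos = 28; the multiples of 3 that are <= 28 are 3..27 -> 28 // 3 = 9 completed fragment(s).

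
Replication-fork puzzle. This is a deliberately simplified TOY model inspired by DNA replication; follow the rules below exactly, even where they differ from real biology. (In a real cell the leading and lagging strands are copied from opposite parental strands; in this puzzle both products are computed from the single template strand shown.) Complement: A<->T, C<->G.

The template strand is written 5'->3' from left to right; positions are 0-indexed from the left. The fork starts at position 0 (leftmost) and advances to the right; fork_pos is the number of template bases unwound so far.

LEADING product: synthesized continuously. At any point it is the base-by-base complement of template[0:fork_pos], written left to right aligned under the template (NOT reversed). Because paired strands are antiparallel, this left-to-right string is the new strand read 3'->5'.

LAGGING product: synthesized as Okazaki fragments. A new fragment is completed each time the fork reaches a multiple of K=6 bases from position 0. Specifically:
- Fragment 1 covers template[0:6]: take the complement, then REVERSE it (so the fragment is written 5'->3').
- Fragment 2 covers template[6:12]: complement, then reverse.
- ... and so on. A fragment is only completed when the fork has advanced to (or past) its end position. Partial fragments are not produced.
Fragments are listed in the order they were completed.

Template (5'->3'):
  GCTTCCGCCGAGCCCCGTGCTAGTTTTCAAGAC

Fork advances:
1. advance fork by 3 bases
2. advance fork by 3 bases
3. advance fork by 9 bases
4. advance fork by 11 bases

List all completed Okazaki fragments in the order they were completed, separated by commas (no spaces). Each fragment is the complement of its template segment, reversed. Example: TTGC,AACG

Step 1: advance 3 -> fork_pos = 0 + 3 = 3. Next multiple of 6 is 6 (not reached); still 0 fragment(s).
Step 2: advance 3 -> fork_pos = 3 + 3 = 6. Reached multiple(s) of 6: 6 -> fragment 1 completed (1 total).
Step 3: advance 9 -> fork_pos = 6 + 9 = 15. Reached multiple(s) of 6: 12 -> fragment 2 completed (2 total).
Step 4: advance 11 -> fork_pos = 15 + 11 = 26. Reached multiple(s) of 6: 18, 24 -> fragments 3-4 completed (4 total).
Final fork_pos = 26, so 4 fragment(s) are complete. Build each: template segment -> complement -> reverse.
Fragment 1: template[0:6] = GCTTCC -> complement CGAAGG -> reversed GGAAGC
Fragment 2: template[6:12] = GCCGAG -> complement CGGCTC -> reversed CTCGGC
Fragment 3: template[12:18] = CCCCGT -> complement GGGGCA -> reversed ACGGGG
Fragment 4: template[18:24] = GCTAGT -> complement CGATCA -> reversed ACTAGC

Answer: GGAAGC,CTCGGC,ACGGGG,ACTAGC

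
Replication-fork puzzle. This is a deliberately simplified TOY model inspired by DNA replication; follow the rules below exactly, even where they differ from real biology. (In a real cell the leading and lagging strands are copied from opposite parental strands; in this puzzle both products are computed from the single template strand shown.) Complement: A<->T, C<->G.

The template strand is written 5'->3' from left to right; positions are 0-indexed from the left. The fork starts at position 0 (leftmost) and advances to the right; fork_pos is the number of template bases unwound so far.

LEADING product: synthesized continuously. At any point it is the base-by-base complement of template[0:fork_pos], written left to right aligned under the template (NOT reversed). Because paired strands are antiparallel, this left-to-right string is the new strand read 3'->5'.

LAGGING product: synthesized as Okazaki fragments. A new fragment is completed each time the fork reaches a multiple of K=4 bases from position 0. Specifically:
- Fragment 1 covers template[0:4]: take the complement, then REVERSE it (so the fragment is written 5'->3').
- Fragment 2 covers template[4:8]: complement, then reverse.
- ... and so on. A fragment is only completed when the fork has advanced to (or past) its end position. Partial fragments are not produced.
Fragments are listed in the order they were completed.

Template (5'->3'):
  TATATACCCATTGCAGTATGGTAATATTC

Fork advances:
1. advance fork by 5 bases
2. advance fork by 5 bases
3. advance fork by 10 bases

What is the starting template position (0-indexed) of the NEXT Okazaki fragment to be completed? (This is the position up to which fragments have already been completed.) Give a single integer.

Answer: 20

Derivation:
Step 1: advance 5 -> fork_pos = 0 + 5 = 5. Reached multiple(s) of 4: 4 -> fragment 1 completed (1 total).
Step 2: advance 5 -> fork_pos = 5 + 5 = 10. Reached multiple(s) of 4: 8 -> fragment 2 completed (2 total).
Step 3: advance 10 -> fork_pos = 10 + 10 = 20. Reached multiple(s) of 4: 12, 16, 20 -> fragments 3-5 completed (5 total).
5 fragment(s) completed, covering template[0:20] (5 x 4 = 20). The next fragment, fragment 6, covers template[20:24], so it starts at position 20.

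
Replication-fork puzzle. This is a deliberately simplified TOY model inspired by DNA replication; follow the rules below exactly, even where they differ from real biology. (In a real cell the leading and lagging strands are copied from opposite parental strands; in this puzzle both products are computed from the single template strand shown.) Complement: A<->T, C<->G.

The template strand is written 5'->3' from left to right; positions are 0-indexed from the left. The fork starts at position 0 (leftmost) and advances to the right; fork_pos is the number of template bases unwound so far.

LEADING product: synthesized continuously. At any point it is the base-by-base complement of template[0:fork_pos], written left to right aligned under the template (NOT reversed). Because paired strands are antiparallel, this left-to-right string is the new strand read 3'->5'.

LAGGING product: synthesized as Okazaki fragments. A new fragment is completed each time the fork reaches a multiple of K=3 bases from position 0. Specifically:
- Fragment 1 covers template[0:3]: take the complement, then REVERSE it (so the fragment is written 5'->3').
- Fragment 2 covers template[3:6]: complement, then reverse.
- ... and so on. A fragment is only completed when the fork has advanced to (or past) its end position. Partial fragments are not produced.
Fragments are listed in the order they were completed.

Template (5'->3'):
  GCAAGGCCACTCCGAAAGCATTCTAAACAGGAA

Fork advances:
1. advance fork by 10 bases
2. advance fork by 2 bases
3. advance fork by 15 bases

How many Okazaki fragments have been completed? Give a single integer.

Step 1: advance 10 -> fork_pos = 0 + 10 = 10. Reached multiple(s) of 3: 3, 6, 9 -> fragments 1-3 completed (3 total).
Step 2: advance 2 -> fork_pos = 10 + 2 = 12. Reached multiple(s) of 3: 12 -> fragment 4 completed (4 total).
Step 3: advance 15 -> fork_pos = 12 + 15 = 27. Reached multiple(s) of 3: 15, 18, 21, 24, 27 -> fragments 5-9 completed (9 total).
Check: final fork_pos = 27; the multiples of 3 that are <= 27 are 3..27 -> 27 // 3 = 9 completed fragment(s).

Answer: 9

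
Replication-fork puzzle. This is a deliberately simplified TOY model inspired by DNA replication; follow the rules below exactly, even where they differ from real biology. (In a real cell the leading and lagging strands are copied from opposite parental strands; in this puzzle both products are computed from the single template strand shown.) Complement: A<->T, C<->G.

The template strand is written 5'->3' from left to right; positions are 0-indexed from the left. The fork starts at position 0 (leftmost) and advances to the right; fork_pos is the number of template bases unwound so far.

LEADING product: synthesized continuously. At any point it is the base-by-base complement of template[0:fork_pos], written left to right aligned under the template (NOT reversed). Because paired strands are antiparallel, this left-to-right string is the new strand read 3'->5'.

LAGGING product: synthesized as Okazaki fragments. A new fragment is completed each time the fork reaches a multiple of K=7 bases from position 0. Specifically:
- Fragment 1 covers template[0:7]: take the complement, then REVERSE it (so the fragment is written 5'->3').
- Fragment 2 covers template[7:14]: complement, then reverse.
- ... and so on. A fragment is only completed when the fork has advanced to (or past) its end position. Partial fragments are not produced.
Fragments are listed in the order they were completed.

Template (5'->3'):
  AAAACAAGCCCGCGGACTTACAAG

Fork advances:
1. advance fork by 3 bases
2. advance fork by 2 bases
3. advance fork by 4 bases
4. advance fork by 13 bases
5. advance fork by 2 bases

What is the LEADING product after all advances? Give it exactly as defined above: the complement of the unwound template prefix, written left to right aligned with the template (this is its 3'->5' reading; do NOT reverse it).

Answer: TTTTGTTCGGGCGCCTGAATGTTC

Derivation:
Step 1: advance 3 -> fork_pos = 0 + 3 = 3.
Step 2: advance 2 -> fork_pos = 3 + 2 = 5.
Step 3: advance 4 -> fork_pos = 5 + 4 = 9.
Step 4: advance 13 -> fork_pos = 9 + 13 = 22.
Step 5: advance 2 -> fork_pos = 22 + 2 = 24.
Unwound prefix: template[0:24] = AAAACAAGCCCGCGGACTTACAAG
Complement it base by base (A<->T, C<->G), keeping left-to-right order:
  [0:5] AAAAC -> TTTTG
  [5:10] AAGCC -> TTCGG
  [10:15] CGCGG -> GCGCC
  [15:20] ACTTA -> TGAAT
  [20:24] CAAG -> GTTC
Concatenate: TTTTGTTCGGGCGCCTGAATGTTC (length 24; written aligned with the template, i.e. 3'->5').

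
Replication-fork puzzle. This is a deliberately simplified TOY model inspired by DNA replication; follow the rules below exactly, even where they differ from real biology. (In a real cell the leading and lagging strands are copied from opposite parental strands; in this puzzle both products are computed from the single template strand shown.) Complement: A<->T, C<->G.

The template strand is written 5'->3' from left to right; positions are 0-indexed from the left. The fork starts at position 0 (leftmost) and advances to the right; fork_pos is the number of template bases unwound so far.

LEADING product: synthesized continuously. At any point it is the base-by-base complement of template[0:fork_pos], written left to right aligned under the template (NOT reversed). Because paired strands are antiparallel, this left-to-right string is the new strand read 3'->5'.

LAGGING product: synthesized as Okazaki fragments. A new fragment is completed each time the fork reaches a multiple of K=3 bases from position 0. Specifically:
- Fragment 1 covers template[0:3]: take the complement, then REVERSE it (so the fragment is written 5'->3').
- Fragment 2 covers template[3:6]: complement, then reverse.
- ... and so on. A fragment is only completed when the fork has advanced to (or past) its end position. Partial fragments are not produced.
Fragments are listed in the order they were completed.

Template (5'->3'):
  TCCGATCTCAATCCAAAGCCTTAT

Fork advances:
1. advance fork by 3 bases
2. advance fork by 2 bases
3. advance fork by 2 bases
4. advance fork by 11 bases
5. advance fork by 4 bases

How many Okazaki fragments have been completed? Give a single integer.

Answer: 7

Derivation:
Step 1: advance 3 -> fork_pos = 0 + 3 = 3. Reached multiple(s) of 3: 3 -> fragment 1 completed (1 total).
Step 2: advance 2 -> fork_pos = 3 + 2 = 5. Next multiple of 3 is 6 (not reached); still 1 fragment(s).
Step 3: advance 2 -> fork_pos = 5 + 2 = 7. Reached multiple(s) of 3: 6 -> fragment 2 completed (2 total).
Step 4: advance 11 -> fork_pos = 7 + 11 = 18. Reached multiple(s) of 3: 9, 12, 15, 18 -> fragments 3-6 completed (6 total).
Step 5: advance 4 -> fork_pos = 18 + 4 = 22. Reached multiple(s) of 3: 21 -> fragment 7 completed (7 total).
Check: final fork_pos = 22; the multiples of 3 that are <= 22 are 3..21 -> 22 // 3 = 7 completed fragment(s).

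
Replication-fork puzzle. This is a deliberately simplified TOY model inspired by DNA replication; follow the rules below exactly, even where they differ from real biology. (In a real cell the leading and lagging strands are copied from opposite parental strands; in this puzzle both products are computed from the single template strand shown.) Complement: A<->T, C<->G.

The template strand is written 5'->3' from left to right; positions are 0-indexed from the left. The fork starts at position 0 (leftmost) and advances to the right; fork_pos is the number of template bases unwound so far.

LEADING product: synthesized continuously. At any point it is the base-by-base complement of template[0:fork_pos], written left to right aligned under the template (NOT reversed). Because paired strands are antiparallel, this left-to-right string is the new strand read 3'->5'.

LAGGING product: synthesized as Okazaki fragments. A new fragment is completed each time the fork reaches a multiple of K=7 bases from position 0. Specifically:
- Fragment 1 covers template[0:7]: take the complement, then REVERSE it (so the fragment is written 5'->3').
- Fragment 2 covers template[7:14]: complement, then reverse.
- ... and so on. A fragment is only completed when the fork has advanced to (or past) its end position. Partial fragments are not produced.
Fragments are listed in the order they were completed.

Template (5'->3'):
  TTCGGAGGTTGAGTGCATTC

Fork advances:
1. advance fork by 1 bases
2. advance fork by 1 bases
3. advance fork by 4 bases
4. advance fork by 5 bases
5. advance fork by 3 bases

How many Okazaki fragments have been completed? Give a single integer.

Answer: 2

Derivation:
Step 1: advance 1 -> fork_pos = 0 + 1 = 1. Next multiple of 7 is 7 (not reached); still 0 fragment(s).
Step 2: advance 1 -> fork_pos = 1 + 1 = 2. Next multiple of 7 is 7 (not reached); still 0 fragment(s).
Step 3: advance 4 -> fork_pos = 2 + 4 = 6. Next multiple of 7 is 7 (not reached); still 0 fragment(s).
Step 4: advance 5 -> fork_pos = 6 + 5 = 11. Reached multiple(s) of 7: 7 -> fragment 1 completed (1 total).
Step 5: advance 3 -> fork_pos = 11 + 3 = 14. Reached multiple(s) of 7: 14 -> fragment 2 completed (2 total).
Check: final fork_pos = 14; the multiples of 7 that are <= 14 are 7..14 -> 14 // 7 = 2 completed fragment(s).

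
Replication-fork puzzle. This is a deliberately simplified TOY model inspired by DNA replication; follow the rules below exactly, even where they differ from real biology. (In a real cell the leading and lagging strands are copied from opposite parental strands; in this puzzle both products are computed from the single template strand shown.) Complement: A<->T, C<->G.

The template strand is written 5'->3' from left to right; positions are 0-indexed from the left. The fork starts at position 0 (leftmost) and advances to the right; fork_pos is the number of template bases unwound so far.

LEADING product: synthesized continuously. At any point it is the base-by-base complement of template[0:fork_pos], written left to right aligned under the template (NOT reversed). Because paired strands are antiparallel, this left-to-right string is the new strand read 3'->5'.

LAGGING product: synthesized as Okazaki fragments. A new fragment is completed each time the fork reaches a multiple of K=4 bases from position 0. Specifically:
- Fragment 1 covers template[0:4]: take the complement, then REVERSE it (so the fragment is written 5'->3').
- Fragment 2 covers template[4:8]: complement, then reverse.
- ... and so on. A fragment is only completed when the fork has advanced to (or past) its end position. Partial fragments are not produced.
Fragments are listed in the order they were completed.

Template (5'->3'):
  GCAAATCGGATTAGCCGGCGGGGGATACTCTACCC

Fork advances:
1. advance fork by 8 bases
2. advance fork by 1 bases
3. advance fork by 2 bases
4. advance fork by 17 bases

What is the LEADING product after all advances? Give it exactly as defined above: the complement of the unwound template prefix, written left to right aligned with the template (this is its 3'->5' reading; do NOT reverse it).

Answer: CGTTTAGCCTAATCGGCCGCCCCCTATG

Derivation:
Step 1: advance 8 -> fork_pos = 0 + 8 = 8.
Step 2: advance 1 -> fork_pos = 8 + 1 = 9.
Step 3: advance 2 -> fork_pos = 9 + 2 = 11.
Step 4: advance 17 -> fork_pos = 11 + 17 = 28.
Unwound prefix: template[0:28] = GCAAATCGGATTAGCCGGCGGGGGATAC
Complement it base by base (A<->T, C<->G), keeping left-to-right order:
  [0:5] GCAAA -> CGTTT
  [5:10] TCGGA -> AGCCT
  [10:15] TTAGC -> AATCG
  [15:20] CGGCG -> GCCGC
  [20:25] GGGGA -> CCCCT
  [25:28] TAC -> ATG
Concatenate: CGTTTAGCCTAATCGGCCGCCCCCTATG (length 28; written aligned with the template, i.e. 3'->5').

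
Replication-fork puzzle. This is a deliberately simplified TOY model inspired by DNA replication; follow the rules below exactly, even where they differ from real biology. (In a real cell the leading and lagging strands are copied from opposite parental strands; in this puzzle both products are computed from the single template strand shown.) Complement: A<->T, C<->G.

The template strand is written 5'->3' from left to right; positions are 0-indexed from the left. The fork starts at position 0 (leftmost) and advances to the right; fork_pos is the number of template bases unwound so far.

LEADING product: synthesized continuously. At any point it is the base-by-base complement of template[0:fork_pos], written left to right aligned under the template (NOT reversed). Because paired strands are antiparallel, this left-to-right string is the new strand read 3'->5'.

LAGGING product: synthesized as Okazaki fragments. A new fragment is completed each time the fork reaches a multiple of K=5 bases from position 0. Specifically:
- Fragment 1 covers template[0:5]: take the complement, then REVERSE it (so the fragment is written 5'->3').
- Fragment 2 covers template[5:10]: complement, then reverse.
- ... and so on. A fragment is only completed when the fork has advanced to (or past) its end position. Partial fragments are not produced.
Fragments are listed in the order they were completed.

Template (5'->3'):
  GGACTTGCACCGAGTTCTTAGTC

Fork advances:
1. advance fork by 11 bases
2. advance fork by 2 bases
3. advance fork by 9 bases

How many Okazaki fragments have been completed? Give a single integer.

Answer: 4

Derivation:
Step 1: advance 11 -> fork_pos = 0 + 11 = 11. Reached multiple(s) of 5: 5, 10 -> fragments 1-2 completed (2 total).
Step 2: advance 2 -> fork_pos = 11 + 2 = 13. Next multiple of 5 is 15 (not reached); still 2 fragment(s).
Step 3: advance 9 -> fork_pos = 13 + 9 = 22. Reached multiple(s) of 5: 15, 20 -> fragments 3-4 completed (4 total).
Check: final fork_pos = 22; the multiples of 5 that are <= 22 are 5..20 -> 22 // 5 = 4 completed fragment(s).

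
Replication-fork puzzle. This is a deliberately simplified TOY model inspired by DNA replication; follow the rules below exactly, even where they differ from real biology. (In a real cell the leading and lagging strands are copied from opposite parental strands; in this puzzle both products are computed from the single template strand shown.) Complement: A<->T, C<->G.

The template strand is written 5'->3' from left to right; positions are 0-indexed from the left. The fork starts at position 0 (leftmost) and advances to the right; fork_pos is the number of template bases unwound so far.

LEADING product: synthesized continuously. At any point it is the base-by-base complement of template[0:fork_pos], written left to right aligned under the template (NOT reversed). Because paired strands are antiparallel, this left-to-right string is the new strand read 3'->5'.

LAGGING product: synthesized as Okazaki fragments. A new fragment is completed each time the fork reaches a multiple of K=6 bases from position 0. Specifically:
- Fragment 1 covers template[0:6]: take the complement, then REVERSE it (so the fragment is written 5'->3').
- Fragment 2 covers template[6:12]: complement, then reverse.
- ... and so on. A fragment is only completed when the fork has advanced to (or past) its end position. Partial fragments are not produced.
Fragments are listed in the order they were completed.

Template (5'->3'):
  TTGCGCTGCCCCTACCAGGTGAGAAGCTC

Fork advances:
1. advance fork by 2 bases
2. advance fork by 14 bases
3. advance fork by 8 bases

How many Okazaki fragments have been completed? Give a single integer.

Step 1: advance 2 -> fork_pos = 0 + 2 = 2. Next multiple of 6 is 6 (not reached); still 0 fragment(s).
Step 2: advance 14 -> fork_pos = 2 + 14 = 16. Reached multiple(s) of 6: 6, 12 -> fragments 1-2 completed (2 total).
Step 3: advance 8 -> fork_pos = 16 + 8 = 24. Reached multiple(s) of 6: 18, 24 -> fragments 3-4 completed (4 total).
Check: final fork_pos = 24; the multiples of 6 that are <= 24 are 6..24 -> 24 // 6 = 4 completed fragment(s).

Answer: 4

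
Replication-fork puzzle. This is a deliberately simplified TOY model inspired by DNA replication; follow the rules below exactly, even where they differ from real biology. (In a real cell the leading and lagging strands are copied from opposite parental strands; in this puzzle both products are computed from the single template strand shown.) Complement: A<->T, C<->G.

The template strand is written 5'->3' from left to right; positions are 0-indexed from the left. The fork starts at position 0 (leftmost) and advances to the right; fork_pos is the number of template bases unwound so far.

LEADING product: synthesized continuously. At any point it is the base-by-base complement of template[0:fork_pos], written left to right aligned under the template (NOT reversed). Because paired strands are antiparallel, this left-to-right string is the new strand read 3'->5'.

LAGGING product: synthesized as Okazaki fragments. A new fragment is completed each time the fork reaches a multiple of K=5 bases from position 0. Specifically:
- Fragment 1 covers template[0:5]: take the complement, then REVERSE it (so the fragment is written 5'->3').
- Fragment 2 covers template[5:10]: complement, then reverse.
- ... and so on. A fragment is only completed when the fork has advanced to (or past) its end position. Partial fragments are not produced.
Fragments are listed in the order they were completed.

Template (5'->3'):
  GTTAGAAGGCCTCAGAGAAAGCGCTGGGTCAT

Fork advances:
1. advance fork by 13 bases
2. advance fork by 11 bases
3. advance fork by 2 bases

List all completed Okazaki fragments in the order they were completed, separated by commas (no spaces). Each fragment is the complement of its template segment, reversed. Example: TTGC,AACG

Step 1: advance 13 -> fork_pos = 0 + 13 = 13. Reached multiple(s) of 5: 5, 10 -> fragments 1-2 completed (2 total).
Step 2: advance 11 -> fork_pos = 13 + 11 = 24. Reached multiple(s) of 5: 15, 20 -> fragments 3-4 completed (4 total).
Step 3: advance 2 -> fork_pos = 24 + 2 = 26. Reached multiple(s) of 5: 25 -> fragment 5 completed (5 total).
Final fork_pos = 26, so 5 fragment(s) are complete. Build each: template segment -> complement -> reverse.
Fragment 1: template[0:5] = GTTAG -> complement CAATC -> reversed CTAAC
Fragment 2: template[5:10] = AAGGC -> complement TTCCG -> reversed GCCTT
Fragment 3: template[10:15] = CTCAG -> complement GAGTC -> reversed CTGAG
Fragment 4: template[15:20] = AGAAA -> complement TCTTT -> reversed TTTCT
Fragment 5: template[20:25] = GCGCT -> complement CGCGA -> reversed AGCGC

Answer: CTAAC,GCCTT,CTGAG,TTTCT,AGCGC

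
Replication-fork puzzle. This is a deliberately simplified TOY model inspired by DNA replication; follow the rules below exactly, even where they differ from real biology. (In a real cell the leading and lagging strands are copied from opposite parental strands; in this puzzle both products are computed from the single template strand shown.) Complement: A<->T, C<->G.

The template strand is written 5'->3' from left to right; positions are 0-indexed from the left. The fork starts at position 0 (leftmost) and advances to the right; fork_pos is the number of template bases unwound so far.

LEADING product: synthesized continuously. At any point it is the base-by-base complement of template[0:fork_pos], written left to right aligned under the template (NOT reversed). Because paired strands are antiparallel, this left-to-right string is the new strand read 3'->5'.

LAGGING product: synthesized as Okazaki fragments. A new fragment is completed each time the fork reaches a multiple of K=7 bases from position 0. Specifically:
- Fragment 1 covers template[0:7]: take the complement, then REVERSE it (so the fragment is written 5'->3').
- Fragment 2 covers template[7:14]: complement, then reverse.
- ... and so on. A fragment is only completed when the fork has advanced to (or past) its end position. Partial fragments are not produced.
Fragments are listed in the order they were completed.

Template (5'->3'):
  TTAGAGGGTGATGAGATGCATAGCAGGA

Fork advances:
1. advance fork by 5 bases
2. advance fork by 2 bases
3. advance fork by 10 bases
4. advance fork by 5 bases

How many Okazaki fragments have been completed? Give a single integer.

Step 1: advance 5 -> fork_pos = 0 + 5 = 5. Next multiple of 7 is 7 (not reached); still 0 fragment(s).
Step 2: advance 2 -> fork_pos = 5 + 2 = 7. Reached multiple(s) of 7: 7 -> fragment 1 completed (1 total).
Step 3: advance 10 -> fork_pos = 7 + 10 = 17. Reached multiple(s) of 7: 14 -> fragment 2 completed (2 total).
Step 4: advance 5 -> fork_pos = 17 + 5 = 22. Reached multiple(s) of 7: 21 -> fragment 3 completed (3 total).
Check: final fork_pos = 22; the multiples of 7 that are <= 22 are 7..21 -> 22 // 7 = 3 completed fragment(s).

Answer: 3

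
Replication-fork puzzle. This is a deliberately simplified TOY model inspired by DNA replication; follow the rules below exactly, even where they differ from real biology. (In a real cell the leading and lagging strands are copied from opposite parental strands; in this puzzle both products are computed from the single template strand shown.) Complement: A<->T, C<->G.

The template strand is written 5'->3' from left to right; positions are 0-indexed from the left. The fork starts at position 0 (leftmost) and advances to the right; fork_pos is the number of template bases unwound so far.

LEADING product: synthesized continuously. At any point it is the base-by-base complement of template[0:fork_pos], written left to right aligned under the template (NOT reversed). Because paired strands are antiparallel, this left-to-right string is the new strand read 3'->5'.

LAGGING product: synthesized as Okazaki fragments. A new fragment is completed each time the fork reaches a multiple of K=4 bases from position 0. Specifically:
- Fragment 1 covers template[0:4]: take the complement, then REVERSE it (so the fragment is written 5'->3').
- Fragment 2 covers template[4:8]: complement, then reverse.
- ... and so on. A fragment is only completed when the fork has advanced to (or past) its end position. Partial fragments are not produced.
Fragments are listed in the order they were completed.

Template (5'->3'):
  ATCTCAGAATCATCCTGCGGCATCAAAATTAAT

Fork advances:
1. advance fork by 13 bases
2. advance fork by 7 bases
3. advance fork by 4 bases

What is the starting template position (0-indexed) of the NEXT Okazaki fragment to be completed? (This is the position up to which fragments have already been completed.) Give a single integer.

Step 1: advance 13 -> fork_pos = 0 + 13 = 13. Reached multiple(s) of 4: 4, 8, 12 -> fragments 1-3 completed (3 total).
Step 2: advance 7 -> fork_pos = 13 + 7 = 20. Reached multiple(s) of 4: 16, 20 -> fragments 4-5 completed (5 total).
Step 3: advance 4 -> fork_pos = 20 + 4 = 24. Reached multiple(s) of 4: 24 -> fragment 6 completed (6 total).
6 fragment(s) completed, covering template[0:24] (6 x 4 = 24). The next fragment, fragment 7, covers template[24:28], so it starts at position 24.

Answer: 24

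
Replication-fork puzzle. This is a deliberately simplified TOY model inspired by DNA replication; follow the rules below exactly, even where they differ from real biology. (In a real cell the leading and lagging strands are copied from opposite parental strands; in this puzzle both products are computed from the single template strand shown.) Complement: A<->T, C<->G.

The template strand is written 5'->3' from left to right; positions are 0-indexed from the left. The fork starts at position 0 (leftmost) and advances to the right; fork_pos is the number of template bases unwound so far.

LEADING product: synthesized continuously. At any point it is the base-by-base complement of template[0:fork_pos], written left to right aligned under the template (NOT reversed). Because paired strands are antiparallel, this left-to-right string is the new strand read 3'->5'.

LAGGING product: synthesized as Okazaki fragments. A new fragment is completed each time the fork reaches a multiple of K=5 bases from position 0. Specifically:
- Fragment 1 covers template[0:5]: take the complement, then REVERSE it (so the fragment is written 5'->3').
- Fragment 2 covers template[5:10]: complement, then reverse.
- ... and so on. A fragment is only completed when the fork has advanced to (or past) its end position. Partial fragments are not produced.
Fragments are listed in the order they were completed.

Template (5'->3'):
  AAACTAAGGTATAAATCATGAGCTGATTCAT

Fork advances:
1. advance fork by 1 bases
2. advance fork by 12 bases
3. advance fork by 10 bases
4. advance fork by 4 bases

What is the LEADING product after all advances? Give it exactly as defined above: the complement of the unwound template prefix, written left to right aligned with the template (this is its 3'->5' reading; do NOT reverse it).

Answer: TTTGATTCCATATTTAGTACTCGACTA

Derivation:
Step 1: advance 1 -> fork_pos = 0 + 1 = 1.
Step 2: advance 12 -> fork_pos = 1 + 12 = 13.
Step 3: advance 10 -> fork_pos = 13 + 10 = 23.
Step 4: advance 4 -> fork_pos = 23 + 4 = 27.
Unwound prefix: template[0:27] = AAACTAAGGTATAAATCATGAGCTGAT
Complement it base by base (A<->T, C<->G), keeping left-to-right order:
  [0:5] AAACT -> TTTGA
  [5:10] AAGGT -> TTCCA
  [10:15] ATAAA -> TATTT
  [15:20] TCATG -> AGTAC
  [20:25] AGCTG -> TCGAC
  [25:27] AT -> TA
Concatenate: TTTGATTCCATATTTAGTACTCGACTA (length 27; written aligned with the template, i.e. 3'->5').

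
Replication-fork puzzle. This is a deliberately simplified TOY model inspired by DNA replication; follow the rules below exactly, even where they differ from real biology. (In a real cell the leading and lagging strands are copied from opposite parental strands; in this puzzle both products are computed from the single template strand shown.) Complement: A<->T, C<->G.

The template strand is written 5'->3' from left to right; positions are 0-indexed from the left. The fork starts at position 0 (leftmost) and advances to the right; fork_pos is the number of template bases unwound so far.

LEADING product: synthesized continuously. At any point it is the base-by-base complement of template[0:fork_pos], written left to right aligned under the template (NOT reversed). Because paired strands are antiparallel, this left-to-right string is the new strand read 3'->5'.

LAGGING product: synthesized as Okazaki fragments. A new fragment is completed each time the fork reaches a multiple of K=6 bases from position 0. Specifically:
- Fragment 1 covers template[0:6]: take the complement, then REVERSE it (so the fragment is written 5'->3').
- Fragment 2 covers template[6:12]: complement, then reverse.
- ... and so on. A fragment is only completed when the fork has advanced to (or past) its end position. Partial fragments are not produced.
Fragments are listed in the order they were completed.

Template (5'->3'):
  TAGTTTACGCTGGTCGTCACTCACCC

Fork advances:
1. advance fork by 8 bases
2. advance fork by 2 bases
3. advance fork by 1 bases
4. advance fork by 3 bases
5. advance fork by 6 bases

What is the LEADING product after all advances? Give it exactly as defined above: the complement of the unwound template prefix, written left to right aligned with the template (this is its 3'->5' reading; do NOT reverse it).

Answer: ATCAAATGCGACCAGCAGTG

Derivation:
Step 1: advance 8 -> fork_pos = 0 + 8 = 8.
Step 2: advance 2 -> fork_pos = 8 + 2 = 10.
Step 3: advance 1 -> fork_pos = 10 + 1 = 11.
Step 4: advance 3 -> fork_pos = 11 + 3 = 14.
Step 5: advance 6 -> fork_pos = 14 + 6 = 20.
Unwound prefix: template[0:20] = TAGTTTACGCTGGTCGTCAC
Complement it base by base (A<->T, C<->G), keeping left-to-right order:
  [0:5] TAGTT -> ATCAA
  [5:10] TACGC -> ATGCG
  [10:15] TGGTC -> ACCAG
  [15:20] GTCAC -> CAGTG
Concatenate: ATCAAATGCGACCAGCAGTG (length 20; written aligned with the template, i.e. 3'->5').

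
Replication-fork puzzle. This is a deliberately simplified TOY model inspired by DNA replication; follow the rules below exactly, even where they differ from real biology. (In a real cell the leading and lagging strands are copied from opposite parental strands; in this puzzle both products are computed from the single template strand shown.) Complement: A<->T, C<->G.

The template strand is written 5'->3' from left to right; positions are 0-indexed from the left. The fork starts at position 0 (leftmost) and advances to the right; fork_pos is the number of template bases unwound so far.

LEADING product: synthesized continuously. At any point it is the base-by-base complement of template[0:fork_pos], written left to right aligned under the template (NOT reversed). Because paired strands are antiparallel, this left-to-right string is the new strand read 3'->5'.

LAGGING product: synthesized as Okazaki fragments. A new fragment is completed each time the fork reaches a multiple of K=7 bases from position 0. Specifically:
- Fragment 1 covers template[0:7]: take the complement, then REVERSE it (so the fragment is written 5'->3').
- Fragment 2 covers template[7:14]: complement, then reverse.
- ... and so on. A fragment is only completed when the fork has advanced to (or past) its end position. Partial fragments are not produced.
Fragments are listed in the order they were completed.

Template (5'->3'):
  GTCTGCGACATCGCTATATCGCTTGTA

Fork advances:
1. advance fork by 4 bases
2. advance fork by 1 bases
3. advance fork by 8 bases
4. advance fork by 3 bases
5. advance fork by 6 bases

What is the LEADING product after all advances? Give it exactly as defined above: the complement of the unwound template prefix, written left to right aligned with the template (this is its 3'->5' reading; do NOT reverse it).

Step 1: advance 4 -> fork_pos = 0 + 4 = 4.
Step 2: advance 1 -> fork_pos = 4 + 1 = 5.
Step 3: advance 8 -> fork_pos = 5 + 8 = 13.
Step 4: advance 3 -> fork_pos = 13 + 3 = 16.
Step 5: advance 6 -> fork_pos = 16 + 6 = 22.
Unwound prefix: template[0:22] = GTCTGCGACATCGCTATATCGC
Complement it base by base (A<->T, C<->G), keeping left-to-right order:
  [0:5] GTCTG -> CAGAC
  [5:10] CGACA -> GCTGT
  [10:15] TCGCT -> AGCGA
  [15:20] ATATC -> TATAG
  [20:22] GC -> CG
Concatenate: CAGACGCTGTAGCGATATAGCG (length 22; written aligned with the template, i.e. 3'->5').

Answer: CAGACGCTGTAGCGATATAGCG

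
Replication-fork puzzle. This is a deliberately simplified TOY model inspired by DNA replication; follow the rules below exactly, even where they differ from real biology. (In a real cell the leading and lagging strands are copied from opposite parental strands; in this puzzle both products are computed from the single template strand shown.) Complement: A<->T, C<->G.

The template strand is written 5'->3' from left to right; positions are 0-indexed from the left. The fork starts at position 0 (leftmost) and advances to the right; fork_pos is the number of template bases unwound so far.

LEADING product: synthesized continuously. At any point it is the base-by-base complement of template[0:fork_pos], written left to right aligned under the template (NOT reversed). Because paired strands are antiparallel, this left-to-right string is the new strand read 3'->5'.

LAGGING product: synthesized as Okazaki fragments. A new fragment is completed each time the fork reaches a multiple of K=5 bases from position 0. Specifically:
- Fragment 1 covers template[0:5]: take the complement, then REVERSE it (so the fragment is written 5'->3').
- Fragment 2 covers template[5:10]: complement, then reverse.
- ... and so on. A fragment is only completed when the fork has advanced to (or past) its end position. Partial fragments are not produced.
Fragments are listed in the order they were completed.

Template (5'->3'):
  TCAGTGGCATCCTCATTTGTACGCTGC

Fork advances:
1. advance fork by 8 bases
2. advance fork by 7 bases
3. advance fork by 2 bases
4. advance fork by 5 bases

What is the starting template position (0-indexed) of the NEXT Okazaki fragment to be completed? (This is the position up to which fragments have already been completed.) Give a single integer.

Step 1: advance 8 -> fork_pos = 0 + 8 = 8. Reached multiple(s) of 5: 5 -> fragment 1 completed (1 total).
Step 2: advance 7 -> fork_pos = 8 + 7 = 15. Reached multiple(s) of 5: 10, 15 -> fragments 2-3 completed (3 total).
Step 3: advance 2 -> fork_pos = 15 + 2 = 17. Next multiple of 5 is 20 (not reached); still 3 fragment(s).
Step 4: advance 5 -> fork_pos = 17 + 5 = 22. Reached multiple(s) of 5: 20 -> fragment 4 completed (4 total).
4 fragment(s) completed, covering template[0:20] (4 x 5 = 20). The next fragment, fragment 5, covers template[20:25], so it starts at position 20.

Answer: 20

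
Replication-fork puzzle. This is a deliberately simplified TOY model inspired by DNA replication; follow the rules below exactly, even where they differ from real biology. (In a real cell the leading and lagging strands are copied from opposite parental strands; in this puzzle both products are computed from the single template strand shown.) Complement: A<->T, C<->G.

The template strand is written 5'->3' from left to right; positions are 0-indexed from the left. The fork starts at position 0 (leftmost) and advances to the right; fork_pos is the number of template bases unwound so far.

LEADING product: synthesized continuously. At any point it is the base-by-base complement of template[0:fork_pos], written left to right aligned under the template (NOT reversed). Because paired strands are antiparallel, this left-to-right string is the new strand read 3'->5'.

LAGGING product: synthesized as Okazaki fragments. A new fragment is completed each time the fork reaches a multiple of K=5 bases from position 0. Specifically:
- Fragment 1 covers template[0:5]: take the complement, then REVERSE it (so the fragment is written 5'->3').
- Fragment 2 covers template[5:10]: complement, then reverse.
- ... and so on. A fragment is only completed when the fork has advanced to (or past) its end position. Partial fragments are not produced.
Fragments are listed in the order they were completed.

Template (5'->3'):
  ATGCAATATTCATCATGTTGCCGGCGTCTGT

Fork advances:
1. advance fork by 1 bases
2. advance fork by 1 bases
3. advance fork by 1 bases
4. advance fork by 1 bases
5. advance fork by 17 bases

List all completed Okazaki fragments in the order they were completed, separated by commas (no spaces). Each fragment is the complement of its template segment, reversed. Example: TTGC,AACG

Step 1: advance 1 -> fork_pos = 0 + 1 = 1. Next multiple of 5 is 5 (not reached); still 0 fragment(s).
Step 2: advance 1 -> fork_pos = 1 + 1 = 2. Next multiple of 5 is 5 (not reached); still 0 fragment(s).
Step 3: advance 1 -> fork_pos = 2 + 1 = 3. Next multiple of 5 is 5 (not reached); still 0 fragment(s).
Step 4: advance 1 -> fork_pos = 3 + 1 = 4. Next multiple of 5 is 5 (not reached); still 0 fragment(s).
Step 5: advance 17 -> fork_pos = 4 + 17 = 21. Reached multiple(s) of 5: 5, 10, 15, 20 -> fragments 1-4 completed (4 total).
Final fork_pos = 21, so 4 fragment(s) are complete. Build each: template segment -> complement -> reverse.
Fragment 1: template[0:5] = ATGCA -> complement TACGT -> reversed TGCAT
Fragment 2: template[5:10] = ATATT -> complement TATAA -> reversed AATAT
Fragment 3: template[10:15] = CATCA -> complement GTAGT -> reversed TGATG
Fragment 4: template[15:20] = TGTTG -> complement ACAAC -> reversed CAACA

Answer: TGCAT,AATAT,TGATG,CAACA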